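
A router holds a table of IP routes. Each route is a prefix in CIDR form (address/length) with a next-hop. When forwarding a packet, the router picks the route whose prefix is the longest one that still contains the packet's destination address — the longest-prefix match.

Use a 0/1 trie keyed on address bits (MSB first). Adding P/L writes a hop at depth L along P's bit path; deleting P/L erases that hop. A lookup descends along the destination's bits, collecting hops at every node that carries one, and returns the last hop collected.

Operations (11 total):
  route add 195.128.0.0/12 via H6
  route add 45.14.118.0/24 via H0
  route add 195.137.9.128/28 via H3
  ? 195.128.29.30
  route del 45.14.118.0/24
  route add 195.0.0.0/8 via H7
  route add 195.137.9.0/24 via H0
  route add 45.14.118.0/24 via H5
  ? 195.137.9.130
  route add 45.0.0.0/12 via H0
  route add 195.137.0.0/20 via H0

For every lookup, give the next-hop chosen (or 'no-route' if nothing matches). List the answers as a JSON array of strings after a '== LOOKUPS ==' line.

Process each operation:
  + 195.128.0.0/12 (H6) depth=12
  + 45.14.118.0/24 (H0) depth=24
  + 195.137.9.128/28 (H3) depth=28
  ? 195.128.29.30  path d0:-→d1:-→d2:-→d3:-→d4:-→d5:-→d6:-→d7:-→d8:-→d9:-→d10:-→d11:-→d12:H6  best=H6
  - 45.14.118.0/24 clear@24
  + 195.0.0.0/8 (H7) depth=8
  + 195.137.9.0/24 (H0) depth=24
  + 45.14.118.0/24 (H5) depth=24
  ? 195.137.9.130  path d0:-→d1:-→d2:-→d3:-→d4:-→d5:-→d6:-→d7:-→d8:H7→d9:-→d10:-→d11:-→d12:H6→d13:-→d14:-→d15:-→d16:-→d17:-→d18:-→d19:-→d20:-→d21:-→d22:-→d23:-→d24:H0→d25:-→d26:-→d27:-→d28:H3  best=H3
  + 45.0.0.0/12 (H0) depth=12
  + 195.137.0.0/20 (H0) depth=20

== LOOKUPS ==
["H6","H3"]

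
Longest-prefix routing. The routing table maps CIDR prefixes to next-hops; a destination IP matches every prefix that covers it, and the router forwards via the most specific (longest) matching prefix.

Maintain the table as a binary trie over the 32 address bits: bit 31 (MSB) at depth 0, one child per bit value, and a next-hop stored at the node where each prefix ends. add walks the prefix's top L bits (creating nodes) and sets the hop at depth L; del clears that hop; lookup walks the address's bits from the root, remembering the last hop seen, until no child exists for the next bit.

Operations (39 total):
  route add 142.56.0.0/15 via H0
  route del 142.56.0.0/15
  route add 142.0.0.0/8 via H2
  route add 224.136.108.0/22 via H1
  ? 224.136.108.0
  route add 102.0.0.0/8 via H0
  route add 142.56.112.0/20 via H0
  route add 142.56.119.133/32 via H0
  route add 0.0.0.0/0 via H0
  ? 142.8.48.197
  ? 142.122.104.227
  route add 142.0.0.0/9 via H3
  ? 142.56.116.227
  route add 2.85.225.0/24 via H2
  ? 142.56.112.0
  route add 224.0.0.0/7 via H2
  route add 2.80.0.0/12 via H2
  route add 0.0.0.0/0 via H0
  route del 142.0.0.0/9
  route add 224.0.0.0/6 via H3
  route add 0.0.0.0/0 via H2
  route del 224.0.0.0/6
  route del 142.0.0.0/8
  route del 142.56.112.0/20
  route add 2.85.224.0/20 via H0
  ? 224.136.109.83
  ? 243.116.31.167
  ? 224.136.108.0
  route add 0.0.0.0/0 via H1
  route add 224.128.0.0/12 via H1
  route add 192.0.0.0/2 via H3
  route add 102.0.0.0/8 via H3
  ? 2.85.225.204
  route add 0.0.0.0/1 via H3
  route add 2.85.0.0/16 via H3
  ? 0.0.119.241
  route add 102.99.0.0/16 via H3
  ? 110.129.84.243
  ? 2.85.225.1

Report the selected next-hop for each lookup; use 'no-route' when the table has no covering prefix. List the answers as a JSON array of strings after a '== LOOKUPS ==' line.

Trace:
  add 142.56.0.0/15 -> H0 at depth 15
  del 142.56.0.0/15 (clear depth 15)
  add 142.0.0.0/8 -> H2 at depth 8
  add 224.136.108.0/22 -> H1 at depth 22
  Q 224.136.108.0: descend 1110000010001000011011 ; hops seen [H1] ; pick H1
  add 102.0.0.0/8 -> H0 at depth 8
  add 142.56.112.0/20 -> H0 at depth 20
  add 142.56.119.133/32 -> H0 at depth 32
  add 0.0.0.0/0 -> H0 at depth 0
  Q 142.8.48.197: descend 1000111000 ; hops seen [H0,H2] ; pick H2
  Q 142.122.104.227: descend 100011100 ; hops seen [H0,H2] ; pick H2
  add 142.0.0.0/9 -> H3 at depth 9
  Q 142.56.116.227: descend 1000111000111000011101 ; hops seen [H0,H2,H3,H0] ; pick H0
  add 2.85.225.0/24 -> H2 at depth 24
  Q 142.56.112.0: descend 100011100011100001110 ; hops seen [H0,H2,H3,H0] ; pick H0
  add 224.0.0.0/7 -> H2 at depth 7
  add 2.80.0.0/12 -> H2 at depth 12
  add 0.0.0.0/0 -> H0 at depth 0
  del 142.0.0.0/9 (clear depth 9)
  add 224.0.0.0/6 -> H3 at depth 6
  add 0.0.0.0/0 -> H2 at depth 0
  del 224.0.0.0/6 (clear depth 6)
  del 142.0.0.0/8 (clear depth 8)
  del 142.56.112.0/20 (clear depth 20)
  add 2.85.224.0/20 -> H0 at depth 20
  Q 224.136.109.83: descend 1110000010001000011011 ; hops seen [H2,H2,H1] ; pick H1
  Q 243.116.31.167: descend 111 ; hops seen [H2] ; pick H2
  Q 224.136.108.0: descend 1110000010001000011011 ; hops seen [H2,H2,H1] ; pick H1
  add 0.0.0.0/0 -> H1 at depth 0
  add 224.128.0.0/12 -> H1 at depth 12
  add 192.0.0.0/2 -> H3 at depth 2
  add 102.0.0.0/8 -> H3 at depth 8
  Q 2.85.225.204: descend 000000100101010111100001 ; hops seen [H1,H2,H0,H2] ; pick H2
  add 0.0.0.0/1 -> H3 at depth 1
  add 2.85.0.0/16 -> H3 at depth 16
  Q 0.0.119.241: descend 000000 ; hops seen [H1,H3] ; pick H3
  add 102.99.0.0/16 -> H3 at depth 16
  Q 110.129.84.243: descend 0110 ; hops seen [H1,H3] ; pick H3
  Q 2.85.225.1: descend 000000100101010111100001 ; hops seen [H1,H3,H2,H3,H0,H2] ; pick H2

== LOOKUPS ==
["H1","H2","H2","H0","H0","H1","H2","H1","H2","H3","H3","H2"]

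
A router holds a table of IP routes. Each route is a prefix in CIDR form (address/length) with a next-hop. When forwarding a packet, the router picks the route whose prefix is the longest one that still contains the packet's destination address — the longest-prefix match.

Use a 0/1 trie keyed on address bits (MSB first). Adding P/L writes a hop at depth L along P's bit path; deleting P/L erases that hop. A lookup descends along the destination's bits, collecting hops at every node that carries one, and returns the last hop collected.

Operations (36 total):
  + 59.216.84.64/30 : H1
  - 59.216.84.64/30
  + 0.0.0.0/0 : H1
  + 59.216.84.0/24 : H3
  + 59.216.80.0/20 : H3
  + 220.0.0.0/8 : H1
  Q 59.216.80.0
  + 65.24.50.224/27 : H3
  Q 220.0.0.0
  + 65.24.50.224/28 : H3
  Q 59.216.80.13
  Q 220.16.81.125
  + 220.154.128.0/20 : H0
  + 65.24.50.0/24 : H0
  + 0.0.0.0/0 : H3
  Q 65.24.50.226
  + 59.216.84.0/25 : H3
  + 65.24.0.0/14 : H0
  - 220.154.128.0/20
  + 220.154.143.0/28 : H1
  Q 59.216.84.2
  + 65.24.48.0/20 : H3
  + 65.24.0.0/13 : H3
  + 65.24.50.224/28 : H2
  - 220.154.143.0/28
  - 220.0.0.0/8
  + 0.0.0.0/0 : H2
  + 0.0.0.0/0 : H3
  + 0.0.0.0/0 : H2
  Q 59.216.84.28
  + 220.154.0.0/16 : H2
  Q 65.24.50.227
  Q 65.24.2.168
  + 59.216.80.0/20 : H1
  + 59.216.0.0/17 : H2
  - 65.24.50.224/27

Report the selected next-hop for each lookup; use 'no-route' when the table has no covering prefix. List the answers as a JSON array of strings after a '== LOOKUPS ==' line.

Apply in order:
  add 59.216.84.64/30 -> H1 at depth 30
  - 59.216.84.64/30 clear@30
  add 0.0.0.0/0 -> H1 at depth 0
  add 59.216.84.0/24 -> H3 at depth 24
  add 59.216.80.0/20 -> H3 at depth 20
  add 220.0.0.0/8 -> H1 at depth 8
  ? 59.216.80.0  path d0:H1→d1:-→d2:-→d3:-→d4:-→d5:-→d6:-→d7:-→d8:-→d9:-→d10:-→d11:-→d12:-→d13:-→d14:-→d15:-→d16:-→d17:-→d18:-→d19:-→d20:H3→d21:-  best=H3
  add 65.24.50.224/27 -> H3 at depth 27
  ? 220.0.0.0  path d0:H1→d1:-→d2:-→d3:-→d4:-→d5:-→d6:-→d7:-→d8:H1  best=H1
  add 65.24.50.224/28 -> H3 at depth 28
  ? 59.216.80.13  path d0:H1→d1:-→d2:-→d3:-→d4:-→d5:-→d6:-→d7:-→d8:-→d9:-→d10:-→d11:-→d12:-→d13:-→d14:-→d15:-→d16:-→d17:-→d18:-→d19:-→d20:H3→d21:-  best=H3
  ? 220.16.81.125  path d0:H1→d1:-→d2:-→d3:-→d4:-→d5:-→d6:-→d7:-→d8:H1  best=H1
  add 220.154.128.0/20 -> H0 at depth 20
  add 65.24.50.0/24 -> H0 at depth 24
  add 0.0.0.0/0 -> H3 at depth 0
  ? 65.24.50.226  path d0:H3→d1:-→d2:-→d3:-→d4:-→d5:-→d6:-→d7:-→d8:-→d9:-→d10:-→d11:-→d12:-→d13:-→d14:-→d15:-→d16:-→d17:-→d18:-→d19:-→d20:-→d21:-→d22:-→d23:-→d24:H0→d25:-→d26:-→d27:H3→d28:H3  best=H3
  add 59.216.84.0/25 -> H3 at depth 25
  add 65.24.0.0/14 -> H0 at depth 14
  - 220.154.128.0/20 clear@20
  add 220.154.143.0/28 -> H1 at depth 28
  ? 59.216.84.2  path d0:H3→d1:-→d2:-→d3:-→d4:-→d5:-→d6:-→d7:-→d8:-→d9:-→d10:-→d11:-→d12:-→d13:-→d14:-→d15:-→d16:-→d17:-→d18:-→d19:-→d20:H3→d21:-→d22:-→d23:-→d24:H3→d25:H3  best=H3
  add 65.24.48.0/20 -> H3 at depth 20
  add 65.24.0.0/13 -> H3 at depth 13
  add 65.24.50.224/28 -> H2 at depth 28
  - 220.154.143.0/28 clear@28
  - 220.0.0.0/8 clear@8
  add 0.0.0.0/0 -> H2 at depth 0
  add 0.0.0.0/0 -> H3 at depth 0
  add 0.0.0.0/0 -> H2 at depth 0
  ? 59.216.84.28  path d0:H2→d1:-→d2:-→d3:-→d4:-→d5:-→d6:-→d7:-→d8:-→d9:-→d10:-→d11:-→d12:-→d13:-→d14:-→d15:-→d16:-→d17:-→d18:-→d19:-→d20:H3→d21:-→d22:-→d23:-→d24:H3→d25:H3  best=H3
  add 220.154.0.0/16 -> H2 at depth 16
  ? 65.24.50.227  path d0:H2→d1:-→d2:-→d3:-→d4:-→d5:-→d6:-→d7:-→d8:-→d9:-→d10:-→d11:-→d12:-→d13:H3→d14:H0→d15:-→d16:-→d17:-→d18:-→d19:-→d20:H3→d21:-→d22:-→d23:-→d24:H0→d25:-→d26:-→d27:H3→d28:H2  best=H2
  ? 65.24.2.168  path d0:H2→d1:-→d2:-→d3:-→d4:-→d5:-→d6:-→d7:-→d8:-→d9:-→d10:-→d11:-→d12:-→d13:H3→d14:H0→d15:-→d16:-→d17:-→d18:-  best=H0
  add 59.216.80.0/20 -> H1 at depth 20
  add 59.216.0.0/17 -> H2 at depth 17
  - 65.24.50.224/27 clear@27

== LOOKUPS ==
["H3","H1","H3","H1","H3","H3","H3","H2","H0"]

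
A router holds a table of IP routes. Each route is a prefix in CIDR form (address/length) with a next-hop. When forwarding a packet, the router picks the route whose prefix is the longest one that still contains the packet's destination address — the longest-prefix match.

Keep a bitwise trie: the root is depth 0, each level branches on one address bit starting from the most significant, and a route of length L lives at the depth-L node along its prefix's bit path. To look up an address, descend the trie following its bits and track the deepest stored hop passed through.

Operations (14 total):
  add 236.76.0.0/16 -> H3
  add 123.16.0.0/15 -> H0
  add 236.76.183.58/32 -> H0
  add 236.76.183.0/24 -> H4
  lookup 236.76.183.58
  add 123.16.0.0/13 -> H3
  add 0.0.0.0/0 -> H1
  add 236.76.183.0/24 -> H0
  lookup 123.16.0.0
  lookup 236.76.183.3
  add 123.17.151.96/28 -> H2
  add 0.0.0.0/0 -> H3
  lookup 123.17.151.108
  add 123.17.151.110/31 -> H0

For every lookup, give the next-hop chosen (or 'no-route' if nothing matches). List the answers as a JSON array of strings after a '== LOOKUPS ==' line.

Trace:
  add 236.76.0.0/16 -> H3 at depth 16
  add 123.16.0.0/15 -> H0 at depth 15
  add 236.76.183.58/32 -> H0 at depth 32
  add 236.76.183.0/24 -> H4 at depth 24
  Q 236.76.183.58: descend 11101100010011001011011100111010 ; hops seen [H3,H4,H0] ; pick H0
  add 123.16.0.0/13 -> H3 at depth 13
  add 0.0.0.0/0 -> H1 at depth 0
  add 236.76.183.0/24 -> H0 at depth 24
  Q 123.16.0.0: descend 011110110001000 ; hops seen [H1,H3,H0] ; pick H0
  Q 236.76.183.3: descend 11101100010011001011011100 ; hops seen [H1,H3,H0] ; pick H0
  add 123.17.151.96/28 -> H2 at depth 28
  add 0.0.0.0/0 -> H3 at depth 0
  Q 123.17.151.108: descend 0111101100010001100101110110 ; hops seen [H3,H3,H0,H2] ; pick H2
  add 123.17.151.110/31 -> H0 at depth 31

== LOOKUPS ==
["H0","H0","H0","H2"]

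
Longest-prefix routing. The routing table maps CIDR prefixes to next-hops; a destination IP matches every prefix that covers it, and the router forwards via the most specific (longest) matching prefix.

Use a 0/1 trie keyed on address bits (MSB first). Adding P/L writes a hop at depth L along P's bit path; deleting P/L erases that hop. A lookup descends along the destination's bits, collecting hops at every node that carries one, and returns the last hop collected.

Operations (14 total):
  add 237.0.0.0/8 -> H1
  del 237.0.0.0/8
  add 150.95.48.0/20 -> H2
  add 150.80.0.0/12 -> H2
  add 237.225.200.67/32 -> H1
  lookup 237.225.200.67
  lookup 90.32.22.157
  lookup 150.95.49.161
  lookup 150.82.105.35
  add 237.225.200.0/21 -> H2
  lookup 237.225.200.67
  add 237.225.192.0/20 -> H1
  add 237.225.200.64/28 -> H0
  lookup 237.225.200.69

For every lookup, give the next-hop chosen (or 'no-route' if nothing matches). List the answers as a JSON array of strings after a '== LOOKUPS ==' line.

Trace:
  + 237.0.0.0/8 (H1) depth=8
  del 237.0.0.0/8 (clear depth 8)
  + 150.95.48.0/20 (H2) depth=20
  + 150.80.0.0/12 (H2) depth=12
  + 237.225.200.67/32 (H1) depth=32
  lookup 237.225.200.67: bits 11101101111000011100100001000011 walk d0:-→d1:-→d2:-→d3:-→d4:-→d5:-→d6:-→d7:-→d8:-→d9:-→d10:-→d11:-→d12:-→d13:-→d14:-→d15:-→d16:-→d17:-→d18:-→d19:-→d20:-→d21:-→d22:-→d23:-→d24:-→d25:-→d26:-→d27:-→d28:-→d29:-→d30:-→d31:-→d32:H1 -> H1
  lookup 90.32.22.157: bits ε walk d0:- -> no-route
  lookup 150.95.49.161: bits 10010110010111110011 walk d0:-→d1:-→d2:-→d3:-→d4:-→d5:-→d6:-→d7:-→d8:-→d9:-→d10:-→d11:-→d12:H2→d13:-→d14:-→d15:-→d16:-→d17:-→d18:-→d19:-→d20:H2 -> H2
  lookup 150.82.105.35: bits 100101100101 walk d0:-→d1:-→d2:-→d3:-→d4:-→d5:-→d6:-→d7:-→d8:-→d9:-→d10:-→d11:-→d12:H2 -> H2
  + 237.225.200.0/21 (H2) depth=21
  lookup 237.225.200.67: bits 11101101111000011100100001000011 walk d0:-→d1:-→d2:-→d3:-→d4:-→d5:-→d6:-→d7:-→d8:-→d9:-→d10:-→d11:-→d12:-→d13:-→d14:-→d15:-→d16:-→d17:-→d18:-→d19:-→d20:-→d21:H2→d22:-→d23:-→d24:-→d25:-→d26:-→d27:-→d28:-→d29:-→d30:-→d31:-→d32:H1 -> H1
  + 237.225.192.0/20 (H1) depth=20
  + 237.225.200.64/28 (H0) depth=28
  lookup 237.225.200.69: bits 11101101111000011100100001000 walk d0:-→d1:-→d2:-→d3:-→d4:-→d5:-→d6:-→d7:-→d8:-→d9:-→d10:-→d11:-→d12:-→d13:-→d14:-→d15:-→d16:-→d17:-→d18:-→d19:-→d20:H1→d21:H2→d22:-→d23:-→d24:-→d25:-→d26:-→d27:-→d28:H0→d29:- -> H0

== LOOKUPS ==
["H1","no-route","H2","H2","H1","H0"]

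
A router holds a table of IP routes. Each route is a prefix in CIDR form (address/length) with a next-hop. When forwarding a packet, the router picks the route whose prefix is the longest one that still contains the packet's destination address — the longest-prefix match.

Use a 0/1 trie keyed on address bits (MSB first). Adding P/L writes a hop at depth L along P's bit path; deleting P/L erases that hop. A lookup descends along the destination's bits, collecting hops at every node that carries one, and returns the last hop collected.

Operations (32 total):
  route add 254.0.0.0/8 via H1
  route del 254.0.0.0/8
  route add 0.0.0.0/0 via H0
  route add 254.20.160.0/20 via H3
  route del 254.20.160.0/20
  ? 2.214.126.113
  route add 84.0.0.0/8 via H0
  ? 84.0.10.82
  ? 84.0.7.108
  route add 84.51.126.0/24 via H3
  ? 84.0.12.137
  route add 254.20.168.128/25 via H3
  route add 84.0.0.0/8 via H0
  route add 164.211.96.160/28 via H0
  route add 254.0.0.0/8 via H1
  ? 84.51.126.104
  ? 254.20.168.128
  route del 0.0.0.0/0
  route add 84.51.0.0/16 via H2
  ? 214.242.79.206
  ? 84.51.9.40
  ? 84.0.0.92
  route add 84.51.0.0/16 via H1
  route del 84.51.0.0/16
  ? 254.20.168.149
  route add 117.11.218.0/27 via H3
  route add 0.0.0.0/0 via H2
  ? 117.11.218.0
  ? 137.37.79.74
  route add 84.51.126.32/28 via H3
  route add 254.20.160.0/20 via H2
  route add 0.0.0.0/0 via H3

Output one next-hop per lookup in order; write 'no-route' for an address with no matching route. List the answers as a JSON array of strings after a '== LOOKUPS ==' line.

Trace:
  + 254.0.0.0/8 (H1) depth=8
  del 254.0.0.0/8 (clear depth 8)
  + 0.0.0.0/0 (H0) depth=0
  + 254.20.160.0/20 (H3) depth=20
  del 254.20.160.0/20 (clear depth 20)
  lookup 2.214.126.113: bits ε walk d0:H0 -> H0
  + 84.0.0.0/8 (H0) depth=8
  lookup 84.0.10.82: bits 01010100 walk d0:H0→d1:-→d2:-→d3:-→d4:-→d5:-→d6:-→d7:-→d8:H0 -> H0
  lookup 84.0.7.108: bits 01010100 walk d0:H0→d1:-→d2:-→d3:-→d4:-→d5:-→d6:-→d7:-→d8:H0 -> H0
  + 84.51.126.0/24 (H3) depth=24
  lookup 84.0.12.137: bits 0101010000 walk d0:H0→d1:-→d2:-→d3:-→d4:-→d5:-→d6:-→d7:-→d8:H0→d9:-→d10:- -> H0
  + 254.20.168.128/25 (H3) depth=25
  + 84.0.0.0/8 (H0) depth=8
  + 164.211.96.160/28 (H0) depth=28
  + 254.0.0.0/8 (H1) depth=8
  lookup 84.51.126.104: bits 010101000011001101111110 walk d0:H0→d1:-→d2:-→d3:-→d4:-→d5:-→d6:-→d7:-→d8:H0→d9:-→d10:-→d11:-→d12:-→d13:-→d14:-→d15:-→d16:-→d17:-→d18:-→d19:-→d20:-→d21:-→d22:-→d23:-→d24:H3 -> H3
  lookup 254.20.168.128: bits 1111111000010100101010001 walk d0:H0→d1:-→d2:-→d3:-→d4:-→d5:-→d6:-→d7:-→d8:H1→d9:-→d10:-→d11:-→d12:-→d13:-→d14:-→d15:-→d16:-→d17:-→d18:-→d19:-→d20:-→d21:-→d22:-→d23:-→d24:-→d25:H3 -> H3
  del 0.0.0.0/0 (clear depth 0)
  + 84.51.0.0/16 (H2) depth=16
  lookup 214.242.79.206: bits 11 walk d0:-→d1:-→d2:- -> no-route
  lookup 84.51.9.40: bits 01010100001100110 walk d0:-→d1:-→d2:-→d3:-→d4:-→d5:-→d6:-→d7:-→d8:H0→d9:-→d10:-→d11:-→d12:-→d13:-→d14:-→d15:-→d16:H2→d17:- -> H2
  lookup 84.0.0.92: bits 0101010000 walk d0:-→d1:-→d2:-→d3:-→d4:-→d5:-→d6:-→d7:-→d8:H0→d9:-→d10:- -> H0
  + 84.51.0.0/16 (H1) depth=16
  del 84.51.0.0/16 (clear depth 16)
  lookup 254.20.168.149: bits 1111111000010100101010001 walk d0:-→d1:-→d2:-→d3:-→d4:-→d5:-→d6:-→d7:-→d8:H1→d9:-→d10:-→d11:-→d12:-→d13:-→d14:-→d15:-→d16:-→d17:-→d18:-→d19:-→d20:-→d21:-→d22:-→d23:-→d24:-→d25:H3 -> H3
  + 117.11.218.0/27 (H3) depth=27
  + 0.0.0.0/0 (H2) depth=0
  lookup 117.11.218.0: bits 011101010000101111011010000 walk d0:H2→d1:-→d2:-→d3:-→d4:-→d5:-→d6:-→d7:-→d8:-→d9:-→d10:-→d11:-→d12:-→d13:-→d14:-→d15:-→d16:-→d17:-→d18:-→d19:-→d20:-→d21:-→d22:-→d23:-→d24:-→d25:-→d26:-→d27:H3 -> H3
  lookup 137.37.79.74: bits 10 walk d0:H2→d1:-→d2:- -> H2
  + 84.51.126.32/28 (H3) depth=28
  + 254.20.160.0/20 (H2) depth=20
  + 0.0.0.0/0 (H3) depth=0

== LOOKUPS ==
["H0","H0","H0","H0","H3","H3","no-route","H2","H0","H3","H3","H2"]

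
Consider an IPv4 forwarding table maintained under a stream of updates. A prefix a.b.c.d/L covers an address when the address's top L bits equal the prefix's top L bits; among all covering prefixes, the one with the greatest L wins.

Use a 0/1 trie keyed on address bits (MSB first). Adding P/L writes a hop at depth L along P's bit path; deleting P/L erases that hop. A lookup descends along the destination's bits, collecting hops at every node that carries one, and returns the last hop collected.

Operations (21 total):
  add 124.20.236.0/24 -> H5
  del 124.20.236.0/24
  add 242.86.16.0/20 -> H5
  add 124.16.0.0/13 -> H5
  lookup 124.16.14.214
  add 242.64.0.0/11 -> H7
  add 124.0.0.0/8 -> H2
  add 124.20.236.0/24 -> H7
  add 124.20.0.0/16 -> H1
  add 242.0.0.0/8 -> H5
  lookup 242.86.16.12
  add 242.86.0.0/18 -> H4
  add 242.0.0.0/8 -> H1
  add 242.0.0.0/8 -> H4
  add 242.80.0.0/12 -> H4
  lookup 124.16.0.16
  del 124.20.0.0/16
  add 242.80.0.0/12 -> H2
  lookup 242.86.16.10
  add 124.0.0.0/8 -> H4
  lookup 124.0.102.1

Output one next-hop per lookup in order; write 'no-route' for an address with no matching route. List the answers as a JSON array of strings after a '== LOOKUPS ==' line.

Apply in order:
  + 124.20.236.0/24 (H5) depth=24
  del 124.20.236.0/24 (clear depth 24)
  + 242.86.16.0/20 (H5) depth=20
  + 124.16.0.0/13 (H5) depth=13
  lookup 124.16.14.214: bits 0111110000010 walk d0:-→d1:-→d2:-→d3:-→d4:-→d5:-→d6:-→d7:-→d8:-→d9:-→d10:-→d11:-→d12:-→d13:H5 -> H5
  + 242.64.0.0/11 (H7) depth=11
  + 124.0.0.0/8 (H2) depth=8
  + 124.20.236.0/24 (H7) depth=24
  + 124.20.0.0/16 (H1) depth=16
  + 242.0.0.0/8 (H5) depth=8
  lookup 242.86.16.12: bits 11110010010101100001 walk d0:-→d1:-→d2:-→d3:-→d4:-→d5:-→d6:-→d7:-→d8:H5→d9:-→d10:-→d11:H7→d12:-→d13:-→d14:-→d15:-→d16:-→d17:-→d18:-→d19:-→d20:H5 -> H5
  + 242.86.0.0/18 (H4) depth=18
  + 242.0.0.0/8 (H1) depth=8
  + 242.0.0.0/8 (H4) depth=8
  + 242.80.0.0/12 (H4) depth=12
  lookup 124.16.0.16: bits 0111110000010 walk d0:-→d1:-→d2:-→d3:-→d4:-→d5:-→d6:-→d7:-→d8:H2→d9:-→d10:-→d11:-→d12:-→d13:H5 -> H5
  del 124.20.0.0/16 (clear depth 16)
  + 242.80.0.0/12 (H2) depth=12
  lookup 242.86.16.10: bits 11110010010101100001 walk d0:-→d1:-→d2:-→d3:-→d4:-→d5:-→d6:-→d7:-→d8:H4→d9:-→d10:-→d11:H7→d12:H2→d13:-→d14:-→d15:-→d16:-→d17:-→d18:H4→d19:-→d20:H5 -> H5
  + 124.0.0.0/8 (H4) depth=8
  lookup 124.0.102.1: bits 01111100000 walk d0:-→d1:-→d2:-→d3:-→d4:-→d5:-→d6:-→d7:-→d8:H4→d9:-→d10:-→d11:- -> H4

== LOOKUPS ==
["H5","H5","H5","H5","H4"]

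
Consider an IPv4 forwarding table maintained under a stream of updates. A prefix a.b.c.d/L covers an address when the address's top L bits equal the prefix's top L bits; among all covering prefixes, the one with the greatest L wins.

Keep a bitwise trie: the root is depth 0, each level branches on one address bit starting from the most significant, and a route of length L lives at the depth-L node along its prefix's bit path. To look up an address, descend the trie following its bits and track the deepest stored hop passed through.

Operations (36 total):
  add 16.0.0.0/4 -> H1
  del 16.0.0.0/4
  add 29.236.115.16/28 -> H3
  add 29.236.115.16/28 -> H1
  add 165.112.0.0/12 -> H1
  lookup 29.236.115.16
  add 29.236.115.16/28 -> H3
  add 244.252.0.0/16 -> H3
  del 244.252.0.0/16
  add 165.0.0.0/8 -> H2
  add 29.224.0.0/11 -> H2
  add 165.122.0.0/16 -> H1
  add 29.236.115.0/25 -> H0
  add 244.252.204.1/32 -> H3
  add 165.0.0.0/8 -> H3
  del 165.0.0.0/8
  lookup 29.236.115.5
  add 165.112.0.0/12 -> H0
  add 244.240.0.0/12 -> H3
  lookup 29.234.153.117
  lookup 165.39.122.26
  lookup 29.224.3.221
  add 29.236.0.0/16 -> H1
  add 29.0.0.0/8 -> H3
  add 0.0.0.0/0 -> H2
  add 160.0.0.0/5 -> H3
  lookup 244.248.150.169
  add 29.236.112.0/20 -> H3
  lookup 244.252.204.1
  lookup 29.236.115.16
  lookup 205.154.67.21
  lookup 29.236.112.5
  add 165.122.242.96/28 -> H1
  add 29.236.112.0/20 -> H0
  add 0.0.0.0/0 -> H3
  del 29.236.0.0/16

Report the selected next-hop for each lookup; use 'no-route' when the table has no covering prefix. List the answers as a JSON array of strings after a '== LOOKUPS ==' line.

Process each operation:
  add 16.0.0.0/4 -> H1 at depth 4
  - 16.0.0.0/4 clear@4
  add 29.236.115.16/28 -> H3 at depth 28
  add 29.236.115.16/28 -> H1 at depth 28
  add 165.112.0.0/12 -> H1 at depth 12
  lookup 29.236.115.16: bits 0001110111101100011100110001 walk d0:-→d1:-→d2:-→d3:-→d4:-→d5:-→d6:-→d7:-→d8:-→d9:-→d10:-→d11:-→d12:-→d13:-→d14:-→d15:-→d16:-→d17:-→d18:-→d19:-→d20:-→d21:-→d22:-→d23:-→d24:-→d25:-→d26:-→d27:-→d28:H1 -> H1
  add 29.236.115.16/28 -> H3 at depth 28
  add 244.252.0.0/16 -> H3 at depth 16
  - 244.252.0.0/16 clear@16
  add 165.0.0.0/8 -> H2 at depth 8
  add 29.224.0.0/11 -> H2 at depth 11
  add 165.122.0.0/16 -> H1 at depth 16
  add 29.236.115.0/25 -> H0 at depth 25
  add 244.252.204.1/32 -> H3 at depth 32
  add 165.0.0.0/8 -> H3 at depth 8
  - 165.0.0.0/8 clear@8
  lookup 29.236.115.5: bits 000111011110110001110011000 walk d0:-→d1:-→d2:-→d3:-→d4:-→d5:-→d6:-→d7:-→d8:-→d9:-→d10:-→d11:H2→d12:-→d13:-→d14:-→d15:-→d16:-→d17:-→d18:-→d19:-→d20:-→d21:-→d22:-→d23:-→d24:-→d25:H0→d26:-→d27:- -> H0
  add 165.112.0.0/12 -> H0 at depth 12
  add 244.240.0.0/12 -> H3 at depth 12
  lookup 29.234.153.117: bits 0001110111101 walk d0:-→d1:-→d2:-→d3:-→d4:-→d5:-→d6:-→d7:-→d8:-→d9:-→d10:-→d11:H2→d12:-→d13:- -> H2
  lookup 165.39.122.26: bits 101001010 walk d0:-→d1:-→d2:-→d3:-→d4:-→d5:-→d6:-→d7:-→d8:-→d9:- -> no-route
  lookup 29.224.3.221: bits 000111011110 walk d0:-→d1:-→d2:-→d3:-→d4:-→d5:-→d6:-→d7:-→d8:-→d9:-→d10:-→d11:H2→d12:- -> H2
  add 29.236.0.0/16 -> H1 at depth 16
  add 29.0.0.0/8 -> H3 at depth 8
  add 0.0.0.0/0 -> H2 at depth 0
  add 160.0.0.0/5 -> H3 at depth 5
  lookup 244.248.150.169: bits 1111010011111 walk d0:H2→d1:-→d2:-→d3:-→d4:-→d5:-→d6:-→d7:-→d8:-→d9:-→d10:-→d11:-→d12:H3→d13:- -> H3
  add 29.236.112.0/20 -> H3 at depth 20
  lookup 244.252.204.1: bits 11110100111111001100110000000001 walk d0:H2→d1:-→d2:-→d3:-→d4:-→d5:-→d6:-→d7:-→d8:-→d9:-→d10:-→d11:-→d12:H3→d13:-→d14:-→d15:-→d16:-→d17:-→d18:-→d19:-→d20:-→d21:-→d22:-→d23:-→d24:-→d25:-→d26:-→d27:-→d28:-→d29:-→d30:-→d31:-→d32:H3 -> H3
  lookup 29.236.115.16: bits 0001110111101100011100110001 walk d0:H2→d1:-→d2:-→d3:-→d4:-→d5:-→d6:-→d7:-→d8:H3→d9:-→d10:-→d11:H2→d12:-→d13:-→d14:-→d15:-→d16:H1→d17:-→d18:-→d19:-→d20:H3→d21:-→d22:-→d23:-→d24:-→d25:H0→d26:-→d27:-→d28:H3 -> H3
  lookup 205.154.67.21: bits 11 walk d0:H2→d1:-→d2:- -> H2
  lookup 29.236.112.5: bits 0001110111101100011100 walk d0:H2→d1:-→d2:-→d3:-→d4:-→d5:-→d6:-→d7:-→d8:H3→d9:-→d10:-→d11:H2→d12:-→d13:-→d14:-→d15:-→d16:H1→d17:-→d18:-→d19:-→d20:H3→d21:-→d22:- -> H3
  add 165.122.242.96/28 -> H1 at depth 28
  add 29.236.112.0/20 -> H0 at depth 20
  add 0.0.0.0/0 -> H3 at depth 0
  - 29.236.0.0/16 clear@16

== LOOKUPS ==
["H1","H0","H2","no-route","H2","H3","H3","H3","H2","H3"]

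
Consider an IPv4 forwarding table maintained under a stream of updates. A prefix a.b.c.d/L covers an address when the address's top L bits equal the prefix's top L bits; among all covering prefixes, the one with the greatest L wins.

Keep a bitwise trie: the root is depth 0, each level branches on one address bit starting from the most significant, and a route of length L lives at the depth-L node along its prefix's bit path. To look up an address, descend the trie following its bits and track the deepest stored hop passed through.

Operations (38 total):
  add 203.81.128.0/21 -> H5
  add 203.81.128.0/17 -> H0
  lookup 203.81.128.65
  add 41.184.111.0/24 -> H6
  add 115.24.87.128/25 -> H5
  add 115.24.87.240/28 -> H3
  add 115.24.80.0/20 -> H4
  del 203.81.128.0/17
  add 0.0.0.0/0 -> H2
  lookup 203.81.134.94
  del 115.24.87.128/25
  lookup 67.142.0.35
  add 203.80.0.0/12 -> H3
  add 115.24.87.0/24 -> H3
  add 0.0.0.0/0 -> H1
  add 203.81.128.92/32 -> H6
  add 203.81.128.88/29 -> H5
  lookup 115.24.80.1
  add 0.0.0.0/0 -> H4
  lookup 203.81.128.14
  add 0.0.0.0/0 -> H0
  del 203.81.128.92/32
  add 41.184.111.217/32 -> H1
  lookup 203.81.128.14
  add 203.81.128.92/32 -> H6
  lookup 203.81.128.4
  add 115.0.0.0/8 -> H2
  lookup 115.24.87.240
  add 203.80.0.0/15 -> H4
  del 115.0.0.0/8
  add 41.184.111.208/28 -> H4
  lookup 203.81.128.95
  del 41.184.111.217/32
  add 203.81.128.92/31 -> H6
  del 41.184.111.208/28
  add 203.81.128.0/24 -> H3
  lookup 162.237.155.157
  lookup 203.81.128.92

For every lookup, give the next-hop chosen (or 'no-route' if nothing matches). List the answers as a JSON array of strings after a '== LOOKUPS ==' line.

Apply in order:
  + 203.81.128.0/21 (H5) depth=21
  + 203.81.128.0/17 (H0) depth=17
  Q 203.81.128.65: descend 110010110101000110000 ; hops seen [H0,H5] ; pick H5
  + 41.184.111.0/24 (H6) depth=24
  + 115.24.87.128/25 (H5) depth=25
  + 115.24.87.240/28 (H3) depth=28
  + 115.24.80.0/20 (H4) depth=20
  del 203.81.128.0/17 (clear depth 17)
  + 0.0.0.0/0 (H2) depth=0
  Q 203.81.134.94: descend 110010110101000110000 ; hops seen [H2,H5] ; pick H5
  del 115.24.87.128/25 (clear depth 25)
  Q 67.142.0.35: descend 01 ; hops seen [H2] ; pick H2
  + 203.80.0.0/12 (H3) depth=12
  + 115.24.87.0/24 (H3) depth=24
  + 0.0.0.0/0 (H1) depth=0
  + 203.81.128.92/32 (H6) depth=32
  + 203.81.128.88/29 (H5) depth=29
  Q 115.24.80.1: descend 011100110001100001010 ; hops seen [H1,H4] ; pick H4
  + 0.0.0.0/0 (H4) depth=0
  Q 203.81.128.14: descend 1100101101010001100000000 ; hops seen [H4,H3,H5] ; pick H5
  + 0.0.0.0/0 (H0) depth=0
  del 203.81.128.92/32 (clear depth 32)
  + 41.184.111.217/32 (H1) depth=32
  Q 203.81.128.14: descend 1100101101010001100000000 ; hops seen [H0,H3,H5] ; pick H5
  + 203.81.128.92/32 (H6) depth=32
  Q 203.81.128.4: descend 1100101101010001100000000 ; hops seen [H0,H3,H5] ; pick H5
  + 115.0.0.0/8 (H2) depth=8
  Q 115.24.87.240: descend 0111001100011000010101111111 ; hops seen [H0,H2,H4,H3,H3] ; pick H3
  + 203.80.0.0/15 (H4) depth=15
  del 115.0.0.0/8 (clear depth 8)
  + 41.184.111.208/28 (H4) depth=28
  Q 203.81.128.95: descend 110010110101000110000000010111 ; hops seen [H0,H3,H4,H5,H5] ; pick H5
  del 41.184.111.217/32 (clear depth 32)
  + 203.81.128.92/31 (H6) depth=31
  del 41.184.111.208/28 (clear depth 28)
  + 203.81.128.0/24 (H3) depth=24
  Q 162.237.155.157: descend 1 ; hops seen [H0] ; pick H0
  Q 203.81.128.92: descend 11001011010100011000000001011100 ; hops seen [H0,H3,H4,H5,H3,H5,H6,H6] ; pick H6

== LOOKUPS ==
["H5","H5","H2","H4","H5","H5","H5","H3","H5","H0","H6"]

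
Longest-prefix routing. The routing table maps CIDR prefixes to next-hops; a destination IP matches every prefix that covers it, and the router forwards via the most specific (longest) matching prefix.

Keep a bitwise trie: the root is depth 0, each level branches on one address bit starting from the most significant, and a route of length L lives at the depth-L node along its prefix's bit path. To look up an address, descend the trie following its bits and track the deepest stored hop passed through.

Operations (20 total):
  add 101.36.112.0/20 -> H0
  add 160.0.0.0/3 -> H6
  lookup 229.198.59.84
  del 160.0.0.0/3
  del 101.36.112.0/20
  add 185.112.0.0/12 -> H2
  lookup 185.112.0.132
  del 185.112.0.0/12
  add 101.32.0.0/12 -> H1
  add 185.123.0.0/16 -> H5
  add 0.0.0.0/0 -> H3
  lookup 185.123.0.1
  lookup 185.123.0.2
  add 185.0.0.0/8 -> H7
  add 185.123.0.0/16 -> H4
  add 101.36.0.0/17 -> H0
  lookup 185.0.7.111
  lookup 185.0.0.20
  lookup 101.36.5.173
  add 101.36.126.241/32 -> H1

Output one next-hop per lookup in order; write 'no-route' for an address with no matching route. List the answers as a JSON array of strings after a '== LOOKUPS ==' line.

Trace:
  add 101.36.112.0/20 -> H0 at depth 20
  add 160.0.0.0/3 -> H6 at depth 3
  ? 229.198.59.84  path d0:-→d1:-  best=no-route
  - 160.0.0.0/3 clear@3
  - 101.36.112.0/20 clear@20
  add 185.112.0.0/12 -> H2 at depth 12
  ? 185.112.0.132  path d0:-→d1:-→d2:-→d3:-→d4:-→d5:-→d6:-→d7:-→d8:-→d9:-→d10:-→d11:-→d12:H2  best=H2
  - 185.112.0.0/12 clear@12
  add 101.32.0.0/12 -> H1 at depth 12
  add 185.123.0.0/16 -> H5 at depth 16
  add 0.0.0.0/0 -> H3 at depth 0
  ? 185.123.0.1  path d0:H3→d1:-→d2:-→d3:-→d4:-→d5:-→d6:-→d7:-→d8:-→d9:-→d10:-→d11:-→d12:-→d13:-→d14:-→d15:-→d16:H5  best=H5
  ? 185.123.0.2  path d0:H3→d1:-→d2:-→d3:-→d4:-→d5:-→d6:-→d7:-→d8:-→d9:-→d10:-→d11:-→d12:-→d13:-→d14:-→d15:-→d16:H5  best=H5
  add 185.0.0.0/8 -> H7 at depth 8
  add 185.123.0.0/16 -> H4 at depth 16
  add 101.36.0.0/17 -> H0 at depth 17
  ? 185.0.7.111  path d0:H3→d1:-→d2:-→d3:-→d4:-→d5:-→d6:-→d7:-→d8:H7→d9:-  best=H7
  ? 185.0.0.20  path d0:H3→d1:-→d2:-→d3:-→d4:-→d5:-→d6:-→d7:-→d8:H7→d9:-  best=H7
  ? 101.36.5.173  path d0:H3→d1:-→d2:-→d3:-→d4:-→d5:-→d6:-→d7:-→d8:-→d9:-→d10:-→d11:-→d12:H1→d13:-→d14:-→d15:-→d16:-→d17:H0  best=H0
  add 101.36.126.241/32 -> H1 at depth 32

== LOOKUPS ==
["no-route","H2","H5","H5","H7","H7","H0"]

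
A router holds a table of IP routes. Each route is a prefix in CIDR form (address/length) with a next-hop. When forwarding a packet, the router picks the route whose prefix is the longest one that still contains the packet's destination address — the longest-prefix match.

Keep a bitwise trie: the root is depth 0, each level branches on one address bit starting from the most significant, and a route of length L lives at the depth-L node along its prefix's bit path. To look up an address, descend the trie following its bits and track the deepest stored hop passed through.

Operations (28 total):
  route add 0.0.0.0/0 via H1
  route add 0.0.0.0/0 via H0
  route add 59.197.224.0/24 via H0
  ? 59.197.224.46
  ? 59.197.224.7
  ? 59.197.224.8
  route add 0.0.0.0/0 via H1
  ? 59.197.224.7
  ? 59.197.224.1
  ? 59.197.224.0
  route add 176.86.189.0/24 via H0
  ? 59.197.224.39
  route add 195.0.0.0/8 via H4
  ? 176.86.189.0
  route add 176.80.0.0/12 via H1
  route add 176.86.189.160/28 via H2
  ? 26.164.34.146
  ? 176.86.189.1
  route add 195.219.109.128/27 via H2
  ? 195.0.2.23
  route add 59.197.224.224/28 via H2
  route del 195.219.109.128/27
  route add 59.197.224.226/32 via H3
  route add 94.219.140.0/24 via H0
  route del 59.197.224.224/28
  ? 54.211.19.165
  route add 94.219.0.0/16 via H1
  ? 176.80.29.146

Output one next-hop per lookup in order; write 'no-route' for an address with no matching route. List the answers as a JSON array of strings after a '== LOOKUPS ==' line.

Apply in order:
  + 0.0.0.0/0 (H1) depth=0
  + 0.0.0.0/0 (H0) depth=0
  + 59.197.224.0/24 (H0) depth=24
  lookup 59.197.224.46: bits 001110111100010111100000 walk d0:H0→d1:-→d2:-→d3:-→d4:-→d5:-→d6:-→d7:-→d8:-→d9:-→d10:-→d11:-→d12:-→d13:-→d14:-→d15:-→d16:-→d17:-→d18:-→d19:-→d20:-→d21:-→d22:-→d23:-→d24:H0 -> H0
  lookup 59.197.224.7: bits 001110111100010111100000 walk d0:H0→d1:-→d2:-→d3:-→d4:-→d5:-→d6:-→d7:-→d8:-→d9:-→d10:-→d11:-→d12:-→d13:-→d14:-→d15:-→d16:-→d17:-→d18:-→d19:-→d20:-→d21:-→d22:-→d23:-→d24:H0 -> H0
  lookup 59.197.224.8: bits 001110111100010111100000 walk d0:H0→d1:-→d2:-→d3:-→d4:-→d5:-→d6:-→d7:-→d8:-→d9:-→d10:-→d11:-→d12:-→d13:-→d14:-→d15:-→d16:-→d17:-→d18:-→d19:-→d20:-→d21:-→d22:-→d23:-→d24:H0 -> H0
  + 0.0.0.0/0 (H1) depth=0
  lookup 59.197.224.7: bits 001110111100010111100000 walk d0:H1→d1:-→d2:-→d3:-→d4:-→d5:-→d6:-→d7:-→d8:-→d9:-→d10:-→d11:-→d12:-→d13:-→d14:-→d15:-→d16:-→d17:-→d18:-→d19:-→d20:-→d21:-→d22:-→d23:-→d24:H0 -> H0
  lookup 59.197.224.1: bits 001110111100010111100000 walk d0:H1→d1:-→d2:-→d3:-→d4:-→d5:-→d6:-→d7:-→d8:-→d9:-→d10:-→d11:-→d12:-→d13:-→d14:-→d15:-→d16:-→d17:-→d18:-→d19:-→d20:-→d21:-→d22:-→d23:-→d24:H0 -> H0
  lookup 59.197.224.0: bits 001110111100010111100000 walk d0:H1→d1:-→d2:-→d3:-→d4:-→d5:-→d6:-→d7:-→d8:-→d9:-→d10:-→d11:-→d12:-→d13:-→d14:-→d15:-→d16:-→d17:-→d18:-→d19:-→d20:-→d21:-→d22:-→d23:-→d24:H0 -> H0
  + 176.86.189.0/24 (H0) depth=24
  lookup 59.197.224.39: bits 001110111100010111100000 walk d0:H1→d1:-→d2:-→d3:-→d4:-→d5:-→d6:-→d7:-→d8:-→d9:-→d10:-→d11:-→d12:-→d13:-→d14:-→d15:-→d16:-→d17:-→d18:-→d19:-→d20:-→d21:-→d22:-→d23:-→d24:H0 -> H0
  + 195.0.0.0/8 (H4) depth=8
  lookup 176.86.189.0: bits 101100000101011010111101 walk d0:H1→d1:-→d2:-→d3:-→d4:-→d5:-→d6:-→d7:-→d8:-→d9:-→d10:-→d11:-→d12:-→d13:-→d14:-→d15:-→d16:-→d17:-→d18:-→d19:-→d20:-→d21:-→d22:-→d23:-→d24:H0 -> H0
  + 176.80.0.0/12 (H1) depth=12
  + 176.86.189.160/28 (H2) depth=28
  lookup 26.164.34.146: bits 00 walk d0:H1→d1:-→d2:- -> H1
  lookup 176.86.189.1: bits 101100000101011010111101 walk d0:H1→d1:-→d2:-→d3:-→d4:-→d5:-→d6:-→d7:-→d8:-→d9:-→d10:-→d11:-→d12:H1→d13:-→d14:-→d15:-→d16:-→d17:-→d18:-→d19:-→d20:-→d21:-→d22:-→d23:-→d24:H0 -> H0
  + 195.219.109.128/27 (H2) depth=27
  lookup 195.0.2.23: bits 11000011 walk d0:H1→d1:-→d2:-→d3:-→d4:-→d5:-→d6:-→d7:-→d8:H4 -> H4
  + 59.197.224.224/28 (H2) depth=28
  del 195.219.109.128/27 (clear depth 27)
  + 59.197.224.226/32 (H3) depth=32
  + 94.219.140.0/24 (H0) depth=24
  del 59.197.224.224/28 (clear depth 28)
  lookup 54.211.19.165: bits 0011 walk d0:H1→d1:-→d2:-→d3:-→d4:- -> H1
  + 94.219.0.0/16 (H1) depth=16
  lookup 176.80.29.146: bits 1011000001010 walk d0:H1→d1:-→d2:-→d3:-→d4:-→d5:-→d6:-→d7:-→d8:-→d9:-→d10:-→d11:-→d12:H1→d13:- -> H1

== LOOKUPS ==
["H0","H0","H0","H0","H0","H0","H0","H0","H1","H0","H4","H1","H1"]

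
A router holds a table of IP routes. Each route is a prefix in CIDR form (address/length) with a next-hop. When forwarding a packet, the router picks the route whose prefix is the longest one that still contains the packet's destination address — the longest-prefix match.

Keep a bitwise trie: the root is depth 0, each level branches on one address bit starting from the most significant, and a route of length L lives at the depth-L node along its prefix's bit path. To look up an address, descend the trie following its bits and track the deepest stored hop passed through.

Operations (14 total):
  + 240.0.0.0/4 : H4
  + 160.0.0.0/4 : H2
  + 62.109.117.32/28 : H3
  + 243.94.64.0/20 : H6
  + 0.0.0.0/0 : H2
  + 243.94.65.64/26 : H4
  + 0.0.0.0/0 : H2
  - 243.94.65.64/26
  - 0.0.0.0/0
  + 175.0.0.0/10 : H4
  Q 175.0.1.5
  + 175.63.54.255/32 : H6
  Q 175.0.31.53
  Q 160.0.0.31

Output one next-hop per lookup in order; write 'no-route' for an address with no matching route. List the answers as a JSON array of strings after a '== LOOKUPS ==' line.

Apply in order:
  add 240.0.0.0/4 -> H4 at depth 4
  add 160.0.0.0/4 -> H2 at depth 4
  add 62.109.117.32/28 -> H3 at depth 28
  add 243.94.64.0/20 -> H6 at depth 20
  add 0.0.0.0/0 -> H2 at depth 0
  add 243.94.65.64/26 -> H4 at depth 26
  add 0.0.0.0/0 -> H2 at depth 0
  - 243.94.65.64/26 clear@26
  - 0.0.0.0/0 clear@0
  add 175.0.0.0/10 -> H4 at depth 10
  lookup 175.0.1.5: bits 1010111100 walk d0:-→d1:-→d2:-→d3:-→d4:H2→d5:-→d6:-→d7:-→d8:-→d9:-→d10:H4 -> H4
  add 175.63.54.255/32 -> H6 at depth 32
  lookup 175.0.31.53: bits 1010111100 walk d0:-→d1:-→d2:-→d3:-→d4:H2→d5:-→d6:-→d7:-→d8:-→d9:-→d10:H4 -> H4
  lookup 160.0.0.31: bits 1010 walk d0:-→d1:-→d2:-→d3:-→d4:H2 -> H2

== LOOKUPS ==
["H4","H4","H2"]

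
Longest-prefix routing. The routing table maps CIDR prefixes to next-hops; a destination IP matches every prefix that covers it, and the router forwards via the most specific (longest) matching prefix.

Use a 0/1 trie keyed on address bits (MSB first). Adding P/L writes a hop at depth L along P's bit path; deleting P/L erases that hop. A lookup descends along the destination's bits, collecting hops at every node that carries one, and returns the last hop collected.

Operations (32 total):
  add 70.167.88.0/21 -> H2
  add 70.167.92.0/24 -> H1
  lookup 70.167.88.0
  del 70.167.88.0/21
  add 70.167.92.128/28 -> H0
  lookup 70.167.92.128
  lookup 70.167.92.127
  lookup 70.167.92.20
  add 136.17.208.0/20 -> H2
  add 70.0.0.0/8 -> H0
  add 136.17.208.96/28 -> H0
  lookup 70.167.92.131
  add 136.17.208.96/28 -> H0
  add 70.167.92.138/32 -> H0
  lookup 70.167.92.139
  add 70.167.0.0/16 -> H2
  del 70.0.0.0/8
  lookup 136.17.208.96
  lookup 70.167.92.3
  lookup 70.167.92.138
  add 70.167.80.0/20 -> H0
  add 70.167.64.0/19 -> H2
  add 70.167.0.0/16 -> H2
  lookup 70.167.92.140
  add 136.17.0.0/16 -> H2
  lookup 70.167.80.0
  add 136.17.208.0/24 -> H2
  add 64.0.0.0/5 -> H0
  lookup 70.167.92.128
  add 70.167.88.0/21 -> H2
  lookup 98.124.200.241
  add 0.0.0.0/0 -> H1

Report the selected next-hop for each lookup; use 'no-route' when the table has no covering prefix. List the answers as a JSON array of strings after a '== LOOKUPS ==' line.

Apply in order:
  add 70.167.88.0/21 -> H2 at depth 21
  add 70.167.92.0/24 -> H1 at depth 24
  Q 70.167.88.0: descend 010001101010011101011 ; hops seen [H2] ; pick H2
  del 70.167.88.0/21 (clear depth 21)
  add 70.167.92.128/28 -> H0 at depth 28
  Q 70.167.92.128: descend 0100011010100111010111001000 ; hops seen [H1,H0] ; pick H0
  Q 70.167.92.127: descend 010001101010011101011100 ; hops seen [H1] ; pick H1
  Q 70.167.92.20: descend 010001101010011101011100 ; hops seen [H1] ; pick H1
  add 136.17.208.0/20 -> H2 at depth 20
  add 70.0.0.0/8 -> H0 at depth 8
  add 136.17.208.96/28 -> H0 at depth 28
  Q 70.167.92.131: descend 0100011010100111010111001000 ; hops seen [H0,H1,H0] ; pick H0
  add 136.17.208.96/28 -> H0 at depth 28
  add 70.167.92.138/32 -> H0 at depth 32
  Q 70.167.92.139: descend 0100011010100111010111001000101 ; hops seen [H0,H1,H0] ; pick H0
  add 70.167.0.0/16 -> H2 at depth 16
  del 70.0.0.0/8 (clear depth 8)
  Q 136.17.208.96: descend 1000100000010001110100000110 ; hops seen [H2,H0] ; pick H0
  Q 70.167.92.3: descend 010001101010011101011100 ; hops seen [H2,H1] ; pick H1
  Q 70.167.92.138: descend 01000110101001110101110010001010 ; hops seen [H2,H1,H0,H0] ; pick H0
  add 70.167.80.0/20 -> H0 at depth 20
  add 70.167.64.0/19 -> H2 at depth 19
  add 70.167.0.0/16 -> H2 at depth 16
  Q 70.167.92.140: descend 01000110101001110101110010001 ; hops seen [H2,H2,H0,H1,H0] ; pick H0
  add 136.17.0.0/16 -> H2 at depth 16
  Q 70.167.80.0: descend 01000110101001110101 ; hops seen [H2,H2,H0] ; pick H0
  add 136.17.208.0/24 -> H2 at depth 24
  add 64.0.0.0/5 -> H0 at depth 5
  Q 70.167.92.128: descend 0100011010100111010111001000 ; hops seen [H0,H2,H2,H0,H1,H0] ; pick H0
  add 70.167.88.0/21 -> H2 at depth 21
  Q 98.124.200.241: descend 01 ; hops seen [∅] ; pick no-route
  add 0.0.0.0/0 -> H1 at depth 0

== LOOKUPS ==
["H2","H0","H1","H1","H0","H0","H0","H1","H0","H0","H0","H0","no-route"]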